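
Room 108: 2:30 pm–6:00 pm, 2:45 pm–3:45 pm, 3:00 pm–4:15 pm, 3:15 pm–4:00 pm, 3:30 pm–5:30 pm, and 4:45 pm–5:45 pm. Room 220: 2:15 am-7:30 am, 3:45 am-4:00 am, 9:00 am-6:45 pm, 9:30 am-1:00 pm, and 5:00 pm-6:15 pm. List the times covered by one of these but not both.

A, merged: 2:30 pm–6:00 pm.
B, merged: 2:15 am–7:30 am, 9:00 am–6:45 pm.
A \ B = none.
B \ A = 2:15 am–7:30 am, 9:00 am–2:30 pm, 6:00 pm–6:45 pm.
Union of the two gives the symmetric difference.

2:15 am–7:30 am, 9:00 am–2:30 pm, 6:00 pm–6:45 pm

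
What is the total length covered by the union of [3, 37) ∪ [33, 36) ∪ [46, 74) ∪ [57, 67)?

62

Merged: [3, 37), [46, 74).
Lengths: 34 + 28 = 62.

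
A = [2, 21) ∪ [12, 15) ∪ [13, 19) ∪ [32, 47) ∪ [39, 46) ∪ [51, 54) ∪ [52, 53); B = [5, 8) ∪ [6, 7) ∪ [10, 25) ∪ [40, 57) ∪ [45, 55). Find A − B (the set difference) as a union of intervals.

[2, 5) ∪ [8, 10) ∪ [32, 40)

A, merged: [2, 21), [32, 47), [51, 54).
B, merged: [5, 8), [10, 25), [40, 57).
[2, 21) with B removed leaves [2, 5), [8, 10).
[32, 47) with B removed leaves [32, 40).
[51, 54) lies entirely inside B → drops out.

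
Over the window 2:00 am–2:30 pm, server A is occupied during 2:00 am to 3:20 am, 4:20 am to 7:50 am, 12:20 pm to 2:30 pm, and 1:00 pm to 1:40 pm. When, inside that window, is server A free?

Covered (merged): 2:00 am-3:20 am, 4:20 am-7:50 am, 12:20 pm-2:30 pm.
Complement within 2:00 am-2:30 pm: 3:20 am-4:20 am, 7:50 am-12:20 pm.

3:20 am-4:20 am, 7:50 am-12:20 pm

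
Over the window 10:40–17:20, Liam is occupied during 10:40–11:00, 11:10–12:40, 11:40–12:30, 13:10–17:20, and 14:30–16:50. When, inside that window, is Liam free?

Covered (merged): 10:40–11:00, 11:10–12:40, 13:10–17:20.
Gaps within 10:40–17:20: 11:00–11:10, 12:40–13:10.

11:00–11:10, 12:40–13:10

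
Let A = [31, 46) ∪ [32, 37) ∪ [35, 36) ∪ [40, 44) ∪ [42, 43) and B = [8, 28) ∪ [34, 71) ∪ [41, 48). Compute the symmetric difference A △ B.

Merge the first list: [31, 46).
Merge the second list: [8, 28), [34, 71).
A \ B = [31, 34).
B \ A = [8, 28), [46, 71).
Union of the two gives the symmetric difference.

[8, 28) ∪ [31, 34) ∪ [46, 71)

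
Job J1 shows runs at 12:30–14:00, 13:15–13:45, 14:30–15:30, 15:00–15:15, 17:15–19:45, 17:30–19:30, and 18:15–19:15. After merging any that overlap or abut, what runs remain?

12:30–14:00, 14:30–15:30, 17:15–19:45

13:15–13:45 overlaps/touches 12:30–14:00 → extend to 12:30–14:00.
14:30–15:30 is disjoint → start new block.
15:00–15:15 overlaps/touches 14:30–15:30 → extend to 14:30–15:30.
17:15–19:45 is disjoint → start new block.
17:30–19:30 overlaps/touches 17:15–19:45 → extend to 17:15–19:45.
18:15–19:15 overlaps/touches 17:15–19:45 → extend to 17:15–19:45.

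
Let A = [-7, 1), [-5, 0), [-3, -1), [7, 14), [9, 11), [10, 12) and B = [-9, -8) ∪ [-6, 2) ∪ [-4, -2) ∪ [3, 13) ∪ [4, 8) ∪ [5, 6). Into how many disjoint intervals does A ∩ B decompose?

2

First set merges to [-7, 1), [7, 14).
Second set merges to [-9, -8), [-6, 2), [3, 13).
A ∩ B = [-6, 1), [7, 13).
That is 2 disjoint pieces.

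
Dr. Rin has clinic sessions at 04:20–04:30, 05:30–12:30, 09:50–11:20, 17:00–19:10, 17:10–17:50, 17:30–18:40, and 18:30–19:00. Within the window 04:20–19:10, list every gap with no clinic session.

After merging, the occupied span is 04:20-04:30, 05:30-12:30, 17:00-19:10.
Uncovered inside 04:20-19:10: 04:30-05:30, 12:30-17:00.

04:30-05:30, 12:30-17:00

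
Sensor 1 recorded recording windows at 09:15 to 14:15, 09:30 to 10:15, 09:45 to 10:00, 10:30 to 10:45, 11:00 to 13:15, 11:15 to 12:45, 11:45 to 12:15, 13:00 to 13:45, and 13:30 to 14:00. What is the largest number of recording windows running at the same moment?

4

Sweep endpoints in order; track running count of active intervals.
Peak of 4 reached at 11:45.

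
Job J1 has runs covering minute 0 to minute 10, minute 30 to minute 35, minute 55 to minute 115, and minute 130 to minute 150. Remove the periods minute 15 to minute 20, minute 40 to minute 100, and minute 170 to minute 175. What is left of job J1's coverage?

minute 0 to minute 10: nothing removed.
minute 30 to minute 35: nothing removed.
minute 55 to minute 115 \ B = minute 100 to minute 115.
minute 130 to minute 150: nothing removed.

minute 0 to minute 10, minute 30 to minute 35, minute 100 to minute 115, minute 130 to minute 150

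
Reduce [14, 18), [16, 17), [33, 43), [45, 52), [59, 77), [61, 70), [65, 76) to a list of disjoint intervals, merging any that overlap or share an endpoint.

[16, 17) overlaps/touches [14, 18) → extend to [14, 18).
[33, 43) is disjoint → start new block.
[45, 52) is disjoint → start new block.
[59, 77) is disjoint → start new block.
[61, 70) overlaps/touches [59, 77) → extend to [59, 77).
[65, 76) overlaps/touches [59, 77) → extend to [59, 77).

[14, 18) ∪ [33, 43) ∪ [45, 52) ∪ [59, 77)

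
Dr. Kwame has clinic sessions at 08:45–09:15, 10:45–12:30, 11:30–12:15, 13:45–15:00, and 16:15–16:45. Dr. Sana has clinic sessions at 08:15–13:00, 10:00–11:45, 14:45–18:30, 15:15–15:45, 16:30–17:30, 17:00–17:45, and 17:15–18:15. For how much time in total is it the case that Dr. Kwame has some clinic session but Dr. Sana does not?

Merge the first list: 08:45–09:15, 10:45–12:30, 13:45–15:00, 16:15–16:45.
Merge the second list: 08:15–13:00, 14:45–18:30.
A \ B = 13:45–14:45.
Total: 1 h.

1 h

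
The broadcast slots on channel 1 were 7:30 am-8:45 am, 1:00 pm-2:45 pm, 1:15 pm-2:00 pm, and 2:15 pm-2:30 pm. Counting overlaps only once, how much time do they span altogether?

3 h

Merged: 7:30 am-8:45 am, 1:00 pm-2:45 pm.
Lengths: 1 h 15 min + 1 h 45 min = 3 h.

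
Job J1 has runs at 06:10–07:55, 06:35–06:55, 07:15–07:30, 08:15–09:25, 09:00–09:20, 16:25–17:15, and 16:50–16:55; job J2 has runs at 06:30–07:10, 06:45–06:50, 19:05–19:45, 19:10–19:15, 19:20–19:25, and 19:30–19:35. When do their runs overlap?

A, merged: 06:10-07:55, 08:15-09:25, 16:25-17:15.
B, merged: 06:30-07:10, 19:05-19:45.
06:10-07:55 ∩ B → 06:30-07:10.
08:15-09:25 meets no B interval.
16:25-17:15 meets no B interval.

06:30-07:10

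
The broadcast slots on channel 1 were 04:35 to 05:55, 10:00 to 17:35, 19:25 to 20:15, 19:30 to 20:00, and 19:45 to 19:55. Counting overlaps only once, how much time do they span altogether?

9 h 45 min

Merged: 04:35–05:55, 10:00–17:35, 19:25–20:15.
Lengths: 1 h 20 min + 7 h 35 min + 50 min = 9 h 45 min.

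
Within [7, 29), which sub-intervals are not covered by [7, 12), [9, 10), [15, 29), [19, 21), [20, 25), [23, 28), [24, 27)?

Covered (merged): [7, 12), [15, 29).
Uncovered inside [7, 29): [12, 15).

[12, 15)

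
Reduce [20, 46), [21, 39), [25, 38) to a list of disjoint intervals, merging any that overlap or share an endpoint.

[21, 39) overlaps/touches [20, 46) → extend to [20, 46).
[25, 38) overlaps/touches [20, 46) → extend to [20, 46).

[20, 46)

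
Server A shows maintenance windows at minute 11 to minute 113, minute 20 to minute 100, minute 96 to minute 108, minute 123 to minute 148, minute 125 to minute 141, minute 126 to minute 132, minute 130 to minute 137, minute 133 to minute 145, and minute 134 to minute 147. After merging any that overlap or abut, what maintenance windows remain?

minute 20 to minute 100 overlaps/touches minute 11 to minute 113 → extend to minute 11 to minute 113.
minute 96 to minute 108 overlaps/touches minute 11 to minute 113 → extend to minute 11 to minute 113.
minute 123 to minute 148 is disjoint → start new block.
minute 125 to minute 141 overlaps/touches minute 123 to minute 148 → extend to minute 123 to minute 148.
minute 126 to minute 132 overlaps/touches minute 123 to minute 148 → extend to minute 123 to minute 148.
minute 130 to minute 137 overlaps/touches minute 123 to minute 148 → extend to minute 123 to minute 148.
minute 133 to minute 145 overlaps/touches minute 123 to minute 148 → extend to minute 123 to minute 148.
minute 134 to minute 147 overlaps/touches minute 123 to minute 148 → extend to minute 123 to minute 148.

minute 11 to minute 113, minute 123 to minute 148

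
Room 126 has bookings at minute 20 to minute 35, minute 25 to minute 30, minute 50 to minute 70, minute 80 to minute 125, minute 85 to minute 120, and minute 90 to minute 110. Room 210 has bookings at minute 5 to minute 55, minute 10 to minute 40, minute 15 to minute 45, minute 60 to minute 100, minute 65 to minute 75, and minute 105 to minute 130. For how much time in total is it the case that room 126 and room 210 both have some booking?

First set merges to minute 20 to minute 35, minute 50 to minute 70, minute 80 to minute 125.
Second set merges to minute 5 to minute 55, minute 60 to minute 100, minute 105 to minute 130.
A ∩ B = minute 20 to minute 35, minute 50 to minute 55, minute 60 to minute 70, minute 80 to minute 100, minute 105 to minute 125.
Total: 15 minutes + 5 minutes + 10 minutes + 20 minutes + 20 minutes = 70 minutes.

70 minutes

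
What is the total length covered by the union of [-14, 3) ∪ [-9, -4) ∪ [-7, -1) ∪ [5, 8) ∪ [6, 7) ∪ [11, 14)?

Merged: [-14, 3), [5, 8), [11, 14).
Lengths: 17 + 3 + 3 = 23.

23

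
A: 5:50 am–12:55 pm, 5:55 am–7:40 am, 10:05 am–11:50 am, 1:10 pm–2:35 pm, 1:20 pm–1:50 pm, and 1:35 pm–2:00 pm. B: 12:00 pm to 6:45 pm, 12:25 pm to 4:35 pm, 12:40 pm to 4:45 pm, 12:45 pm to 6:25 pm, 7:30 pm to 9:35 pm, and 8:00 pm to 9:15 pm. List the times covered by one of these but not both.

Merge the first list: 5:50 am-12:55 pm, 1:10 pm-2:35 pm.
Merge the second list: 12:00 pm-6:45 pm, 7:30 pm-9:35 pm.
A but not B: 5:50 am-12:00 pm.
B but not A: 12:55 pm-1:10 pm, 2:35 pm-6:45 pm, 7:30 pm-9:35 pm.
Combining gives A △ B.

5:50 am-12:00 pm, 12:55 pm-1:10 pm, 2:35 pm-6:45 pm, 7:30 pm-9:35 pm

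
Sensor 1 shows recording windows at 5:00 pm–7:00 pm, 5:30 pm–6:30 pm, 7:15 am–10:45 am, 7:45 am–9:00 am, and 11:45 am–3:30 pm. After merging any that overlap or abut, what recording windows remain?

7:15 am–10:45 am, 11:45 am–3:30 pm, 5:00 pm–7:00 pm

Sort by start: 7:15 am–10:45 am, 7:45 am–9:00 am, 11:45 am–3:30 pm, 5:00 pm–7:00 pm, 5:30 pm–6:30 pm.
7:45 am–9:00 am overlaps/touches 7:15 am–10:45 am → extend to 7:15 am–10:45 am.
11:45 am–3:30 pm is disjoint → start new block.
5:00 pm–7:00 pm is disjoint → start new block.
5:30 pm–6:30 pm overlaps/touches 5:00 pm–7:00 pm → extend to 5:00 pm–7:00 pm.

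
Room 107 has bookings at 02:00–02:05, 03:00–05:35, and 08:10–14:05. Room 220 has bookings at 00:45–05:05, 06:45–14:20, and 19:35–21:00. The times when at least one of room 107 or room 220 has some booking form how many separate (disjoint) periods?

A ∪ B = 00:45–05:35, 06:45–14:20, 19:35–21:00.
That is 3 disjoint pieces.

3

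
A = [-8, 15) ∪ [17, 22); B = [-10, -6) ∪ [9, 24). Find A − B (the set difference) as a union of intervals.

[-8, 15) with B removed leaves [-6, 9).
[17, 22) lies entirely inside B → drops out.

[-6, 9)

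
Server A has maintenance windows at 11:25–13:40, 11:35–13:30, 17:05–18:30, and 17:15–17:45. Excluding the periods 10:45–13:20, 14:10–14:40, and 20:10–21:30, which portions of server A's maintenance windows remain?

13:20–13:40, 17:05–18:30

A, merged: 11:25–13:40, 17:05–18:30.
11:25–13:40 \ B = 13:20–13:40.
17:05–18:30: nothing removed.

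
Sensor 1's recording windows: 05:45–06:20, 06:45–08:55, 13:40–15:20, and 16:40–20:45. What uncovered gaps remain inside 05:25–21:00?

After merging, the occupied span is 05:45–06:20, 06:45–08:55, 13:40–15:20, 16:40–20:45.
Complement within 05:25–21:00: 05:25–05:45, 06:20–06:45, 08:55–13:40, 15:20–16:40, 20:45–21:00.

05:25–05:45, 06:20–06:45, 08:55–13:40, 15:20–16:40, 20:45–21:00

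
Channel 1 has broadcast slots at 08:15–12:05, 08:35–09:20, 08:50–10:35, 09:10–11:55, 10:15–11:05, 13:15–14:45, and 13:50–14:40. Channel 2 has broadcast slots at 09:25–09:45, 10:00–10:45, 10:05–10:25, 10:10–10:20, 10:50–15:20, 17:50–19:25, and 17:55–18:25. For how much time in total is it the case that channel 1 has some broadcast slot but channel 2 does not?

A, merged: 08:15–12:05, 13:15–14:45.
B, merged: 09:25–09:45, 10:00–10:45, 10:50–15:20, 17:50–19:25.
A \ B = 08:15–09:25, 09:45–10:00, 10:45–10:50.
Total: 1 h 10 min + 15 min + 5 min = 1 h 30 min.

1 h 30 min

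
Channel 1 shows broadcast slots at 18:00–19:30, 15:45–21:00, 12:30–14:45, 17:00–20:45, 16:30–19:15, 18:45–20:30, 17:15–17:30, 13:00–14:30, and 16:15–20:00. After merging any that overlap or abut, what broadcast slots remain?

12:30–14:45, 15:45–21:00

Sort by start: 12:30–14:45, 13:00–14:30, 15:45–21:00, 16:15–20:00, 16:30–19:15, 17:00–20:45, 17:15–17:30, 18:00–19:30, 18:45–20:30.
13:00–14:30 overlaps/touches 12:30–14:45 → extend to 12:30–14:45.
15:45–21:00 is disjoint → start new block.
16:15–20:00 overlaps/touches 15:45–21:00 → extend to 15:45–21:00.
16:30–19:15 overlaps/touches 15:45–21:00 → extend to 15:45–21:00.
17:00–20:45 overlaps/touches 15:45–21:00 → extend to 15:45–21:00.
17:15–17:30 overlaps/touches 15:45–21:00 → extend to 15:45–21:00.
18:00–19:30 overlaps/touches 15:45–21:00 → extend to 15:45–21:00.
18:45–20:30 overlaps/touches 15:45–21:00 → extend to 15:45–21:00.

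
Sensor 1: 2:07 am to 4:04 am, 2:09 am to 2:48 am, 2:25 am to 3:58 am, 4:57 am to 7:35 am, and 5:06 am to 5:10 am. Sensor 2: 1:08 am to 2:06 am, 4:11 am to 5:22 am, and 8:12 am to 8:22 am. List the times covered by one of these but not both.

1:08 am–2:06 am, 2:07 am–4:04 am, 4:11 am–4:57 am, 5:22 am–7:35 am, 8:12 am–8:22 am

A, merged: 2:07 am–4:04 am, 4:57 am–7:35 am.
A \ B = 2:07 am–4:04 am, 5:22 am–7:35 am.
B \ A = 1:08 am–2:06 am, 4:11 am–4:57 am, 8:12 am–8:22 am.
Union of the two gives the symmetric difference.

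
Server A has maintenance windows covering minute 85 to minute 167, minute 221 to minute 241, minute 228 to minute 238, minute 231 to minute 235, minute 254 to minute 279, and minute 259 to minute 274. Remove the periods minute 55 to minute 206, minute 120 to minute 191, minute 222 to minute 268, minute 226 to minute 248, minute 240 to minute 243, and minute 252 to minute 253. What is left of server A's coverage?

Merge the first list: minute 85 to minute 167, minute 221 to minute 241, minute 254 to minute 279.
Merge the second list: minute 55 to minute 206, minute 222 to minute 268.
minute 85 to minute 167: fully covered by B → removed.
minute 221 to minute 241 minus B → minute 221 to minute 222.
minute 254 to minute 279 minus B → minute 268 to minute 279.

minute 221 to minute 222, minute 268 to minute 279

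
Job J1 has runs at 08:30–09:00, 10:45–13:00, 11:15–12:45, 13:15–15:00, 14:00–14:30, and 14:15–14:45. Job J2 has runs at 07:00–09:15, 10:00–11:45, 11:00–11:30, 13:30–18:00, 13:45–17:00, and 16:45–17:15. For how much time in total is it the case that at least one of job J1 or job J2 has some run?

10 h

Merge the first list: 08:30–09:00, 10:45–13:00, 13:15–15:00.
Merge the second list: 07:00–09:15, 10:00–11:45, 13:30–18:00.
A ∪ B = 07:00–09:15, 10:00–13:00, 13:15–18:00.
Total: 2 h 15 min + 3 h + 4 h 45 min = 10 h.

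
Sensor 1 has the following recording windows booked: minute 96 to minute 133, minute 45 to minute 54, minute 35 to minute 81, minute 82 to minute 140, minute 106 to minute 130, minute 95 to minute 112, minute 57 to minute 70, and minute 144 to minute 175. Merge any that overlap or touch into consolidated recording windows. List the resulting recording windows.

Sort by start: minute 35 to minute 81, minute 45 to minute 54, minute 57 to minute 70, minute 82 to minute 140, minute 95 to minute 112, minute 96 to minute 133, minute 106 to minute 130, minute 144 to minute 175.
minute 45 to minute 54 overlaps/touches minute 35 to minute 81 → extend to minute 35 to minute 81.
minute 57 to minute 70 overlaps/touches minute 35 to minute 81 → extend to minute 35 to minute 81.
minute 82 to minute 140 is disjoint → start new block.
minute 95 to minute 112 overlaps/touches minute 82 to minute 140 → extend to minute 82 to minute 140.
minute 96 to minute 133 overlaps/touches minute 82 to minute 140 → extend to minute 82 to minute 140.
minute 106 to minute 130 overlaps/touches minute 82 to minute 140 → extend to minute 82 to minute 140.
minute 144 to minute 175 is disjoint → start new block.

minute 35 to minute 81, minute 82 to minute 140, minute 144 to minute 175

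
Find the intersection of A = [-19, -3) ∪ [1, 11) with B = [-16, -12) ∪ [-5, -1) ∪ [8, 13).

[-19, -3) ∩ B → [-16, -12), [-5, -3).
[1, 11) ∩ B → [8, 11).

[-16, -12) ∪ [-5, -3) ∪ [8, 11)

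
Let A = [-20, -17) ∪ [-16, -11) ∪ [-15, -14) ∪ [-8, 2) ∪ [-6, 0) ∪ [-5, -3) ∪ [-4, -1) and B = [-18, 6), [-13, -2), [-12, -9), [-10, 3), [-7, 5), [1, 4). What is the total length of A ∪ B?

26

First set merges to [-20, -17), [-16, -11), [-8, 2).
Second set merges to [-18, 6).
A ∪ B = [-20, 6).
Total: 26.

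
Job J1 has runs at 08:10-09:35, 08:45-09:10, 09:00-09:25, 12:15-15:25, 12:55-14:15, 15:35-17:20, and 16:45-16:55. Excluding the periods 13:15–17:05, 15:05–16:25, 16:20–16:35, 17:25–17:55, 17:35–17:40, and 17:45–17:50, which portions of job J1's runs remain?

A, merged: 08:10-09:35, 12:15-15:25, 15:35-17:20.
B, merged: 13:15-17:05, 17:25-17:55.
08:10-09:35: no B overlap → unchanged.
12:15-15:25 minus B → 12:15-13:15.
15:35-17:20 minus B → 17:05-17:20.

08:10-09:35, 12:15-13:15, 17:05-17:20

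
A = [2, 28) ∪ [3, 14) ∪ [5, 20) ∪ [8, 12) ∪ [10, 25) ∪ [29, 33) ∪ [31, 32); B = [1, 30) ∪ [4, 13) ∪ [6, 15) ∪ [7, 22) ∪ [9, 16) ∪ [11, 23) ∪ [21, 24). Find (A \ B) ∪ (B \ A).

Merge the first list: [2, 28), [29, 33).
Merge the second list: [1, 30).
Only in the first: [30, 33).
Only in the second: [1, 2), [28, 29).
Together these are the periods covered by exactly one.

[1, 2) ∪ [28, 29) ∪ [30, 33)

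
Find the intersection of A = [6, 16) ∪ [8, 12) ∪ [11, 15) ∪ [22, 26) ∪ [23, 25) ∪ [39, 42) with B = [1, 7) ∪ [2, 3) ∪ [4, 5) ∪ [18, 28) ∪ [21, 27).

Merge the first list: [6, 16), [22, 26), [39, 42).
Merge the second list: [1, 7), [18, 28).
[6, 16) meets the second set on [6, 7).
[22, 26) meets the second set on [22, 26).
[39, 42): no overlap with the second set.

[6, 7) ∪ [22, 26)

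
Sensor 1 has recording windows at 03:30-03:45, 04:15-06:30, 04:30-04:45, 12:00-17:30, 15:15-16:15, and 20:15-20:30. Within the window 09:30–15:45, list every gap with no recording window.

09:30–12:00

After merging, the occupied span is 03:30–03:45, 04:15–06:30, 12:00–17:30, 20:15–20:30.
Complement within 09:30–15:45: 09:30–12:00.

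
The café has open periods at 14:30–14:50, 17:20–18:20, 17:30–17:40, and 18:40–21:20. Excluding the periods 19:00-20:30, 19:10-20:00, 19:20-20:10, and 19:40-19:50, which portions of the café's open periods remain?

Merge the first list: 14:30-14:50, 17:20-18:20, 18:40-21:20.
Merge the second list: 19:00-20:30.
14:30-14:50: no B overlap → unchanged.
17:20-18:20: no B overlap → unchanged.
18:40-21:20 minus B → 18:40-19:00, 20:30-21:20.

14:30-14:50, 17:20-18:20, 18:40-19:00, 20:30-21:20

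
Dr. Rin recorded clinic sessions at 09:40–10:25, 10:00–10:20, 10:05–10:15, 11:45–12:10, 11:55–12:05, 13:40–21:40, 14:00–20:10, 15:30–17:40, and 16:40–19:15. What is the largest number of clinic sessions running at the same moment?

Walk the sorted start/end points keeping a running depth.
The depth first hits 4 at 16:40.

4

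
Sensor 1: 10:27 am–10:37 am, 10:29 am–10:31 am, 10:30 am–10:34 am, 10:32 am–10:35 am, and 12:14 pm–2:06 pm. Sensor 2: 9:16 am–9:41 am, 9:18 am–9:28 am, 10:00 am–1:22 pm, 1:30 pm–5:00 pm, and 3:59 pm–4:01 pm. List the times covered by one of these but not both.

A, merged: 10:27 am-10:37 am, 12:14 pm-2:06 pm.
B, merged: 9:16 am-9:41 am, 10:00 am-1:22 pm, 1:30 pm-5:00 pm.
Only in the first: 1:22 pm-1:30 pm.
Only in the second: 9:16 am-9:41 am, 10:00 am-10:27 am, 10:37 am-12:14 pm, 2:06 pm-5:00 pm.
Together these are the periods covered by exactly one.

9:16 am-9:41 am, 10:00 am-10:27 am, 10:37 am-12:14 pm, 1:22 pm-1:30 pm, 2:06 pm-5:00 pm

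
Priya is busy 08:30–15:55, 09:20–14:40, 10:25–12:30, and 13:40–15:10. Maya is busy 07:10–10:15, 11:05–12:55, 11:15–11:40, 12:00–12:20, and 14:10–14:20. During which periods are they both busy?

First set merges to 08:30-15:55.
Second set merges to 07:10-10:15, 11:05-12:55, 14:10-14:20.
08:30-15:55 ∩ B → 08:30-10:15, 11:05-12:55, 14:10-14:20.

08:30-10:15, 11:05-12:55, 14:10-14:20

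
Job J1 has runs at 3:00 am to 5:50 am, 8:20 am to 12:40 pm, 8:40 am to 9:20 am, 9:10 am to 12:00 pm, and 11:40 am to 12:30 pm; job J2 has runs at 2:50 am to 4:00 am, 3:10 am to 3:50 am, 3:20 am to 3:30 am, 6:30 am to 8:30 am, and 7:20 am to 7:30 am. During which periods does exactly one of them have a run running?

2:50 am-3:00 am, 4:00 am-5:50 am, 6:30 am-8:20 am, 8:30 am-12:40 pm

Merge the first list: 3:00 am-5:50 am, 8:20 am-12:40 pm.
Merge the second list: 2:50 am-4:00 am, 6:30 am-8:30 am.
Only in the first: 4:00 am-5:50 am, 8:30 am-12:40 pm.
Only in the second: 2:50 am-3:00 am, 6:30 am-8:20 am.
Together these are the periods covered by exactly one.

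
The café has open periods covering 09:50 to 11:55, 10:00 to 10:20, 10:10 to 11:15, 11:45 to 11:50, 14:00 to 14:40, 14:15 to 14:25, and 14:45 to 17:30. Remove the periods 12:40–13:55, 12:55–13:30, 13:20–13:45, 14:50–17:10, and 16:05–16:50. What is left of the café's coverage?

A, merged: 09:50-11:55, 14:00-14:40, 14:45-17:30.
B, merged: 12:40-13:55, 14:50-17:10.
09:50-11:55 is untouched.
14:00-14:40 is untouched.
14:45-17:30 with B removed leaves 14:45-14:50, 17:10-17:30.

09:50-11:55, 14:00-14:40, 14:45-14:50, 17:10-17:30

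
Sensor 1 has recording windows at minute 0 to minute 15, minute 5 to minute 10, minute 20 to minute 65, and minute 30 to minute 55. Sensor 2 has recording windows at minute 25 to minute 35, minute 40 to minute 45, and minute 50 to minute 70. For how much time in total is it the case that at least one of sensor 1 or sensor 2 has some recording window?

65 minutes

First set merges to minute 0 to minute 15, minute 20 to minute 65.
A ∪ B = minute 0 to minute 15, minute 20 to minute 70.
Total: 15 minutes + 50 minutes = 65 minutes.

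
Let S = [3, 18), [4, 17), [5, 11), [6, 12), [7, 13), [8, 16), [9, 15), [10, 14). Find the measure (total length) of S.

Merged: [3, 18).
Length: 15.

15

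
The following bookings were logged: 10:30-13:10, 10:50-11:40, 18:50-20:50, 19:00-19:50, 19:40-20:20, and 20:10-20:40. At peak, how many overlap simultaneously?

3

Sweep endpoints in order; track running count of active intervals.
Peak of 3 reached at 19:40.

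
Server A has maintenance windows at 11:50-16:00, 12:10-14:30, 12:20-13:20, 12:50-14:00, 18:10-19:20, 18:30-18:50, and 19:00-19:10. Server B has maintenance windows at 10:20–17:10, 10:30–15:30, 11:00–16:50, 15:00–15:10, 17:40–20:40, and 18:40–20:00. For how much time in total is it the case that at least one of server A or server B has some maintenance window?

A, merged: 11:50-16:00, 18:10-19:20.
B, merged: 10:20-17:10, 17:40-20:40.
A ∪ B = 10:20-17:10, 17:40-20:40.
Total: 6 h 50 min + 3 h = 9 h 50 min.

9 h 50 min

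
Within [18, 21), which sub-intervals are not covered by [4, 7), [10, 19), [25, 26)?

The merged coverage is [4, 7), [10, 19), [25, 26).
Gaps within [18, 21): [19, 21).

[19, 21)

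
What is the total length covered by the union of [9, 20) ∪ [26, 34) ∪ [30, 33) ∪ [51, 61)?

Merged: [9, 20), [26, 34), [51, 61).
Lengths: 11 + 8 + 10 = 29.

29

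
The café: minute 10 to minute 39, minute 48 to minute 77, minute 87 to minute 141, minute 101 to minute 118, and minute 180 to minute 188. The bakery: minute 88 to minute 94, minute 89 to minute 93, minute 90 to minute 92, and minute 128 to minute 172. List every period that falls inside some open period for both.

minute 88 to minute 94, minute 128 to minute 141

A, merged: minute 10 to minute 39, minute 48 to minute 77, minute 87 to minute 141, minute 180 to minute 188.
B, merged: minute 88 to minute 94, minute 128 to minute 172.
minute 10 to minute 39 falls entirely outside B.
minute 48 to minute 77 falls entirely outside B.
minute 87 to minute 141 overlaps B on minute 88 to minute 94, minute 128 to minute 141.
minute 180 to minute 188 falls entirely outside B.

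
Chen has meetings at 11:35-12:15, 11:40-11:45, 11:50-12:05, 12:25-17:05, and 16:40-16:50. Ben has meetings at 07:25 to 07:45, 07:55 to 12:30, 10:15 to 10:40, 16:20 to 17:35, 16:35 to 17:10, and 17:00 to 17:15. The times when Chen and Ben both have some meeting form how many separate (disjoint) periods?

A, merged: 11:35-12:15, 12:25-17:05.
B, merged: 07:25-07:45, 07:55-12:30, 16:20-17:35.
A ∩ B = 11:35-12:15, 12:25-12:30, 16:20-17:05.
That is 3 disjoint pieces.

3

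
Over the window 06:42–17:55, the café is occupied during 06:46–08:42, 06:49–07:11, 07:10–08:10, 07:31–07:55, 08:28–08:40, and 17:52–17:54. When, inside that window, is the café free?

Covered (merged): 06:46-08:42, 17:52-17:54.
Gaps within 06:42-17:55: 06:42-06:46, 08:42-17:52, 17:54-17:55.

06:42-06:46, 08:42-17:52, 17:54-17:55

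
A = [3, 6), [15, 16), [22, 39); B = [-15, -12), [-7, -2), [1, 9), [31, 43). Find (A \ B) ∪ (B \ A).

Only in the first: [15, 16), [22, 31).
Only in the second: [-15, -12), [-7, -2), [1, 3), [6, 9), [39, 43).
Together these are the periods covered by exactly one.

[-15, -12) ∪ [-7, -2) ∪ [1, 3) ∪ [6, 9) ∪ [15, 16) ∪ [22, 31) ∪ [39, 43)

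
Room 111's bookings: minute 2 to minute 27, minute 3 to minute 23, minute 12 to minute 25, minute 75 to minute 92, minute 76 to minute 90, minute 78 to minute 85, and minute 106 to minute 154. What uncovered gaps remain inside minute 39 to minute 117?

minute 39 to minute 75, minute 92 to minute 106

Covered (merged): minute 2 to minute 27, minute 75 to minute 92, minute 106 to minute 154.
Uncovered inside minute 39 to minute 117: minute 39 to minute 75, minute 92 to minute 106.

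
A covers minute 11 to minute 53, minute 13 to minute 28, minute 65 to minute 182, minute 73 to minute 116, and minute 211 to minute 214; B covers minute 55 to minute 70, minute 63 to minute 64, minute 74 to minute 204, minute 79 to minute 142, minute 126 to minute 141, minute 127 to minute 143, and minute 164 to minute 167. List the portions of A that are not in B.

Merge the first list: minute 11 to minute 53, minute 65 to minute 182, minute 211 to minute 214.
Merge the second list: minute 55 to minute 70, minute 74 to minute 204.
minute 11 to minute 53: no B overlap → unchanged.
minute 65 to minute 182 minus B → minute 70 to minute 74.
minute 211 to minute 214: no B overlap → unchanged.

minute 11 to minute 53, minute 70 to minute 74, minute 211 to minute 214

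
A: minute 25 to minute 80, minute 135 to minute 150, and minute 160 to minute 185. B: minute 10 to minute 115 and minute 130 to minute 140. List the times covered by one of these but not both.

A \ B = minute 140 to minute 150, minute 160 to minute 185.
B \ A = minute 10 to minute 25, minute 80 to minute 115, minute 130 to minute 135.
Union of the two gives the symmetric difference.

minute 10 to minute 25, minute 80 to minute 115, minute 130 to minute 135, minute 140 to minute 150, minute 160 to minute 185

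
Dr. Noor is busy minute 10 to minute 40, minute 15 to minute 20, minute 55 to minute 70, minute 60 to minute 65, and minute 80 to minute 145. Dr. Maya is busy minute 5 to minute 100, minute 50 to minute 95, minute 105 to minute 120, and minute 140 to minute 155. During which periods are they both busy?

minute 10 to minute 40, minute 55 to minute 70, minute 80 to minute 100, minute 105 to minute 120, minute 140 to minute 145

Merge the first list: minute 10 to minute 40, minute 55 to minute 70, minute 80 to minute 145.
Merge the second list: minute 5 to minute 100, minute 105 to minute 120, minute 140 to minute 155.
minute 10 to minute 40 meets the second set on minute 10 to minute 40.
minute 55 to minute 70 meets the second set on minute 55 to minute 70.
minute 80 to minute 145 meets the second set on minute 80 to minute 100, minute 105 to minute 120, minute 140 to minute 145.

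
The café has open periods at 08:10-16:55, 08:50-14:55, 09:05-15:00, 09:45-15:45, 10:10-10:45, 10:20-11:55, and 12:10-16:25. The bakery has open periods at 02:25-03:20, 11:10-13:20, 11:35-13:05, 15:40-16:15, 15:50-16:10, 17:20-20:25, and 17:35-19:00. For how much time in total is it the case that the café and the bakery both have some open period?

2 h 45 min

First set merges to 08:10-16:55.
Second set merges to 02:25-03:20, 11:10-13:20, 15:40-16:15, 17:20-20:25.
A ∩ B = 11:10-13:20, 15:40-16:15.
Total: 2 h 10 min + 35 min = 2 h 45 min.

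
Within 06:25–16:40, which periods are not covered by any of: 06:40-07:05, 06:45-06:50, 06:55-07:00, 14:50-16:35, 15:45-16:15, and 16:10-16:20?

06:25-06:40, 07:05-14:50, 16:35-16:40

The merged coverage is 06:40-07:05, 14:50-16:35.
Complement within 06:25-16:40: 06:25-06:40, 07:05-14:50, 16:35-16:40.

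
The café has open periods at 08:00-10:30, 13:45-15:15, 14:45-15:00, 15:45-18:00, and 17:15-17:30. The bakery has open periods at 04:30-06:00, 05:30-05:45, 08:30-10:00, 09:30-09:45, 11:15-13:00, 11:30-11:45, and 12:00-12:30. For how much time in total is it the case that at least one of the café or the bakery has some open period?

9 h 30 min

A, merged: 08:00–10:30, 13:45–15:15, 15:45–18:00.
B, merged: 04:30–06:00, 08:30–10:00, 11:15–13:00.
A ∪ B = 04:30–06:00, 08:00–10:30, 11:15–13:00, 13:45–15:15, 15:45–18:00.
Total: 1 h 30 min + 2 h 30 min + 1 h 45 min + 1 h 30 min + 2 h 15 min = 9 h 30 min.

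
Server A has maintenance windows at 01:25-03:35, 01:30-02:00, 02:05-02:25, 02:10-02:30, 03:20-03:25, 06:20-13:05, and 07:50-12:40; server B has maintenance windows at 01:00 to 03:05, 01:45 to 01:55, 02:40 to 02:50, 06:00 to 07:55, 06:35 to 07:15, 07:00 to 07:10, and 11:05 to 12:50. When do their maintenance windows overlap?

Merge the first list: 01:25-03:35, 06:20-13:05.
Merge the second list: 01:00-03:05, 06:00-07:55, 11:05-12:50.
01:25-03:35 ∩ B → 01:25-03:05.
06:20-13:05 ∩ B → 06:20-07:55, 11:05-12:50.

01:25-03:05, 06:20-07:55, 11:05-12:50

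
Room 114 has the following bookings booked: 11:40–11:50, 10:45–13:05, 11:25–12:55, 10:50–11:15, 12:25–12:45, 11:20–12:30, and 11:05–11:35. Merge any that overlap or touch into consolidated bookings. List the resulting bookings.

Sort by start: 10:45–13:05, 10:50–11:15, 11:05–11:35, 11:20–12:30, 11:25–12:55, 11:40–11:50, 12:25–12:45.
10:50–11:15 overlaps/touches 10:45–13:05 → extend to 10:45–13:05.
11:05–11:35 overlaps/touches 10:45–13:05 → extend to 10:45–13:05.
11:20–12:30 overlaps/touches 10:45–13:05 → extend to 10:45–13:05.
11:25–12:55 overlaps/touches 10:45–13:05 → extend to 10:45–13:05.
11:40–11:50 overlaps/touches 10:45–13:05 → extend to 10:45–13:05.
12:25–12:45 overlaps/touches 10:45–13:05 → extend to 10:45–13:05.

10:45–13:05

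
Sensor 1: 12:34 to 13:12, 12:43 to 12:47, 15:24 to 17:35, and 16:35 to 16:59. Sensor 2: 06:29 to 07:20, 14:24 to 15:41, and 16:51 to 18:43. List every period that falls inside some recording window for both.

Merge the first list: 12:34–13:12, 15:24–17:35.
12:34–13:12 falls entirely outside B.
15:24–17:35 overlaps B on 15:24–15:41, 16:51–17:35.

15:24–15:41, 16:51–17:35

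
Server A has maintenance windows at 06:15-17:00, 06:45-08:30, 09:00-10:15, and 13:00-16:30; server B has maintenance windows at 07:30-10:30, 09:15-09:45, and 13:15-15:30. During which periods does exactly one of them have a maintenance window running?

A, merged: 06:15–17:00.
B, merged: 07:30–10:30, 13:15–15:30.
Only in the first: 06:15–07:30, 10:30–13:15, 15:30–17:00.
Only in the second: none.
Together these are the periods covered by exactly one.

06:15–07:30, 10:30–13:15, 15:30–17:00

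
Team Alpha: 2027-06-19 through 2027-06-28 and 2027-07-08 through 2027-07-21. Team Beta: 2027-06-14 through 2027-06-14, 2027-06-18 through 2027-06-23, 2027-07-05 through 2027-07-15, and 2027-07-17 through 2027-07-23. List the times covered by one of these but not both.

A but not B: 2027-06-24 through 2027-06-28, 2027-07-16 through 2027-07-16.
B but not A: 2027-06-14 through 2027-06-14, 2027-06-18 through 2027-06-18, 2027-07-05 through 2027-07-07, 2027-07-22 through 2027-07-23.
Combining gives A △ B.

2027-06-14 through 2027-06-14, 2027-06-18 through 2027-06-18, 2027-06-24 through 2027-06-28, 2027-07-05 through 2027-07-07, 2027-07-16 through 2027-07-16, 2027-07-22 through 2027-07-23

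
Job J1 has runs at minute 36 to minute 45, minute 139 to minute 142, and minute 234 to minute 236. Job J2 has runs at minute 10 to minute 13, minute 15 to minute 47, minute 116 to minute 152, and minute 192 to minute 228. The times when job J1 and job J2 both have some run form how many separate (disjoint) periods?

2

A ∩ B = minute 36 to minute 45, minute 139 to minute 142.
That is 2 disjoint pieces.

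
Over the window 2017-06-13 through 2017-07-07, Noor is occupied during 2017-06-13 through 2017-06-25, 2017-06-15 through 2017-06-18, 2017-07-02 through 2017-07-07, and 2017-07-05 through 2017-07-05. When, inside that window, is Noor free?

After merging, the occupied span is 2017-06-13 through 2017-06-25, 2017-07-02 through 2017-07-07.
Uncovered inside 2017-06-13 through 2017-07-07: 2017-06-26 through 2017-07-01.

2017-06-26 through 2017-07-01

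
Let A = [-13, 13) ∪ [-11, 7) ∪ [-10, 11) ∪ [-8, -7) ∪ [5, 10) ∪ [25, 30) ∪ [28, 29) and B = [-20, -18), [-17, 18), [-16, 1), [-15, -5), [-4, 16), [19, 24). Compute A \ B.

Merge the first list: [-13, 13), [25, 30).
Merge the second list: [-20, -18), [-17, 18), [19, 24).
[-13, 13): fully covered by B → removed.
[25, 30): no B overlap → unchanged.

[25, 30)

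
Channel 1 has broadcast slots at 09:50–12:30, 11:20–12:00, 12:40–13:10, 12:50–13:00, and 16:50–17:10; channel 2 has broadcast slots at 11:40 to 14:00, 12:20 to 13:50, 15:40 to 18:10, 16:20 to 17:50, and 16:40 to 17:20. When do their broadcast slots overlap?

First set merges to 09:50-12:30, 12:40-13:10, 16:50-17:10.
Second set merges to 11:40-14:00, 15:40-18:10.
09:50-12:30 meets the second set on 11:40-12:30.
12:40-13:10 meets the second set on 12:40-13:10.
16:50-17:10 meets the second set on 16:50-17:10.

11:40-12:30, 12:40-13:10, 16:50-17:10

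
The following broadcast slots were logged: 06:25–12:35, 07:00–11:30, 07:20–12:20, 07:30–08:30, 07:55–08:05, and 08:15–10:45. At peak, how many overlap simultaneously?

Sweep endpoints in order; track running count of active intervals.
Peak of 5 reached at 07:55.

5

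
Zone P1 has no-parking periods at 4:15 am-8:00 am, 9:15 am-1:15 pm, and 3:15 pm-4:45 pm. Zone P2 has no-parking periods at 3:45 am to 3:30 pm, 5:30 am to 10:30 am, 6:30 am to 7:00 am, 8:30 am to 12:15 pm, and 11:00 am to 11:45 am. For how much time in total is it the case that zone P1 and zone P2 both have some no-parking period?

Merge the second list: 3:45 am-3:30 pm.
A ∩ B = 4:15 am-8:00 am, 9:15 am-1:15 pm, 3:15 pm-3:30 pm.
Total: 3 h 45 min + 4 h + 15 min = 8 h.

8 h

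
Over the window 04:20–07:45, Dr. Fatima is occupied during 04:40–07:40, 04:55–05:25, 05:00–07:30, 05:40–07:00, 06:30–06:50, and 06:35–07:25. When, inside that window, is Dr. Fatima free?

The merged coverage is 04:40-07:40.
Gaps within 04:20-07:45: 04:20-04:40, 07:40-07:45.

04:20-04:40, 07:40-07:45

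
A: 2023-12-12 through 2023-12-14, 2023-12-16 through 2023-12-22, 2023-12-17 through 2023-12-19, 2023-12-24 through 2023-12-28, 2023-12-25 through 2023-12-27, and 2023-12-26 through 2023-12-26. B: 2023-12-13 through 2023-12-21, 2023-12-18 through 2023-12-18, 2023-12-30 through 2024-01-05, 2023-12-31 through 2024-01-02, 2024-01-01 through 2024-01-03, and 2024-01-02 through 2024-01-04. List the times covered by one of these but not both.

First set merges to 2023-12-12 through 2023-12-14, 2023-12-16 through 2023-12-22, 2023-12-24 through 2023-12-28.
Second set merges to 2023-12-13 through 2023-12-21, 2023-12-30 through 2024-01-05.
A \ B = 2023-12-12 through 2023-12-12, 2023-12-22 through 2023-12-22, 2023-12-24 through 2023-12-28.
B \ A = 2023-12-15 through 2023-12-15, 2023-12-30 through 2024-01-05.
Union of the two gives the symmetric difference.

2023-12-12 through 2023-12-12, 2023-12-15 through 2023-12-15, 2023-12-22 through 2023-12-22, 2023-12-24 through 2023-12-28, 2023-12-30 through 2024-01-05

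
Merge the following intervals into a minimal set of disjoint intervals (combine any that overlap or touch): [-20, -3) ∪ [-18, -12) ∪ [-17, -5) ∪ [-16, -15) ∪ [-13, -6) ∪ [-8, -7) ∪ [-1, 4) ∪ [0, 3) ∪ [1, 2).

[-20, -3) ∪ [-1, 4)

[-18, -12) overlaps/touches [-20, -3) → extend to [-20, -3).
[-17, -5) overlaps/touches [-20, -3) → extend to [-20, -3).
[-16, -15) overlaps/touches [-20, -3) → extend to [-20, -3).
[-13, -6) overlaps/touches [-20, -3) → extend to [-20, -3).
[-8, -7) overlaps/touches [-20, -3) → extend to [-20, -3).
[-1, 4) is disjoint → start new block.
[0, 3) overlaps/touches [-1, 4) → extend to [-1, 4).
[1, 2) overlaps/touches [-1, 4) → extend to [-1, 4).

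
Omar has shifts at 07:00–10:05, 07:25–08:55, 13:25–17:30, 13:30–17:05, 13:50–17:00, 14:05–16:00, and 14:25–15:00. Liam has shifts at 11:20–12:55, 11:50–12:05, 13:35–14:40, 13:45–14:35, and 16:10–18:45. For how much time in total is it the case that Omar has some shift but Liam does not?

4 h 45 min

Merge the first list: 07:00–10:05, 13:25–17:30.
Merge the second list: 11:20–12:55, 13:35–14:40, 16:10–18:45.
A \ B = 07:00–10:05, 13:25–13:35, 14:40–16:10.
Total: 3 h 5 min + 10 min + 1 h 30 min = 4 h 45 min.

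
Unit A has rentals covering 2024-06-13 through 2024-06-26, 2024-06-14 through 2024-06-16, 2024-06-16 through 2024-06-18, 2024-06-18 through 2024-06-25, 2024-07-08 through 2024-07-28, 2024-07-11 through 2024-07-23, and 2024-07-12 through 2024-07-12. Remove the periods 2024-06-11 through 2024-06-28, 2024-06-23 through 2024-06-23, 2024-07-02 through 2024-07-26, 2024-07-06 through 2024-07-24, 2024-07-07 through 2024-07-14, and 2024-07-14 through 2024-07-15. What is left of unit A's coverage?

2024-07-27 through 2024-07-28

Merge the first list: 2024-06-13 through 2024-06-26, 2024-07-08 through 2024-07-28.
Merge the second list: 2024-06-11 through 2024-06-28, 2024-07-02 through 2024-07-26.
2024-06-13 through 2024-06-26 lies entirely inside B → drops out.
2024-07-08 through 2024-07-28 with B removed leaves 2024-07-27 through 2024-07-28.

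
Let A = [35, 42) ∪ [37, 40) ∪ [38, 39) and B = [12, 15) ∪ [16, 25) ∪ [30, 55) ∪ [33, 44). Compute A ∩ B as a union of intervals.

[35, 42)

Merge the first list: [35, 42).
Merge the second list: [12, 15), [16, 25), [30, 55).
[35, 42) ∩ B → [35, 42).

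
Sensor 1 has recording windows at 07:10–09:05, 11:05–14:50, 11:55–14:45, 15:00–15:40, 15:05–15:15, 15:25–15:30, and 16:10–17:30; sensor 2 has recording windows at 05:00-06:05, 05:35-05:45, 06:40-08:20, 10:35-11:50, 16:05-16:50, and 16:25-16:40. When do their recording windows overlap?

07:10-08:20, 11:05-11:50, 16:10-16:50

A, merged: 07:10-09:05, 11:05-14:50, 15:00-15:40, 16:10-17:30.
B, merged: 05:00-06:05, 06:40-08:20, 10:35-11:50, 16:05-16:50.
07:10-09:05 ∩ B → 07:10-08:20.
11:05-14:50 ∩ B → 11:05-11:50.
15:00-15:40 meets no B interval.
16:10-17:30 ∩ B → 16:10-16:50.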